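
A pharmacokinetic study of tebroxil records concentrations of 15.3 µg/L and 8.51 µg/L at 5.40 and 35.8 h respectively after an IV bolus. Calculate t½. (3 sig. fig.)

k = ln(C₁/C₂) / (t₂ − t₁) = ln(15.3/8.51) / (35.8 − 5.40)
  = 0.5866 / 30.40 = 0.01930 h⁻¹
t½ = ln 2 / k = ln 2 / 0.01930 ≈ 35.9 hours

35.9 hours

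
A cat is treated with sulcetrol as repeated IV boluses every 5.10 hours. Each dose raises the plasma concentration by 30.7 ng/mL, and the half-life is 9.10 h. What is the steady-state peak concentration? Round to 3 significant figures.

k = ln 2 / 9.10 = 0.07617 h⁻¹
Fraction remaining after one interval: e^(−kτ) = e^(−0.07617 × 5.10) = 0.6781
R = 1 / (1 − 0.6781) = 3.107
Css,max = 30.7 × 3.107 ≈ 95.4 ng/mL

95.4 ng/mL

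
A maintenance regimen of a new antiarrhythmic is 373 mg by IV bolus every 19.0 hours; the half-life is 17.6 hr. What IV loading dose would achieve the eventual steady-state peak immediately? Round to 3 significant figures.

708 mg

k = ln 2 / 17.6 = 0.03938 hr⁻¹
Accumulation ratio R = 1 / (1 − e^(−kτ)) = 1 / (1 − e^(−0.03938×19.0)) = 1 / (1 − 0.4732) = 1.898
Loading dose = maintenance dose × R = 373 × 1.898 ≈ 708 mg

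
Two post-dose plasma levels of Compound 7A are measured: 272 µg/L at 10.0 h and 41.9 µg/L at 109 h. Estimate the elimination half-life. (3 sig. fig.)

k = ln(C₁/C₂) / (t₂ − t₁) = ln(272/41.9) / (109 − 10.0)
  = 1.871 / 99.00 = 0.01889 h⁻¹
t½ = ln 2 / k = ln 2 / 0.01889 ≈ 36.7 hours

36.7 hours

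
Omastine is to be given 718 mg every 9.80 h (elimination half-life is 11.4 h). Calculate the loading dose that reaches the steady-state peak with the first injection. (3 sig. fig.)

k = ln 2 / 11.4 = 0.06080 h⁻¹
Accumulation ratio R = 1 / (1 − e^(−kτ)) = 1 / (1 − e^(−0.06080×9.80)) = 1 / (1 − 0.5511) = 2.228
Loading dose = maintenance dose × R = 718 × 2.228 ≈ 1600 mg

1600 mg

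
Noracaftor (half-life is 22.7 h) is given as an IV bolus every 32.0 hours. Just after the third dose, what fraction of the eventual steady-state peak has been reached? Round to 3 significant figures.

0.947

k = ln 2 / 22.7 = 0.03054 h⁻¹
f_n = 1 − e^(−nkτ) = 1 − e^(−3 × 0.03054 × 32.0) = 1 − e^(−2.931) = 1 − 0.05332 ≈ 0.947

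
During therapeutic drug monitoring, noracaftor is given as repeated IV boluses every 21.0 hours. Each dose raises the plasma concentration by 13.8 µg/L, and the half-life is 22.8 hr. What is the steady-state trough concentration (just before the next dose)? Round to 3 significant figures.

15.4 µg/L

k = ln 2 / 22.8 = 0.03040 hr⁻¹
Fraction remaining after one interval: e^(−kτ) = e^(−0.03040 × 21.0) = 0.5281
R = 1 / (1 − 0.5281) = 2.119
Css,max = 13.8 × 2.119 = 29.24 µg/L
Css,min = Css,max × e^(−kτ) = 29.24 × 0.5281 ≈ 15.4 µg/L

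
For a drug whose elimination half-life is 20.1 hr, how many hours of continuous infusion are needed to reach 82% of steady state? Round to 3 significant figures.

49.7 hours

k = ln 2 / 20.1 = 0.03448 hr⁻¹
f = 1 − e^(−kt)  ⇒  t = −ln(1 − f) / k
t = −ln(1 − 0.82) / 0.03448 = 1.715 / 0.03448 ≈ 49.7 hours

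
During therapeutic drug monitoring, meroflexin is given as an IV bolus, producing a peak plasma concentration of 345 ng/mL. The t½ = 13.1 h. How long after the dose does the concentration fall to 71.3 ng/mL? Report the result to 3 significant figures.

k = ln 2 / 13.1 = 0.05291 h⁻¹
C(t) = C₀ e^(−kt)  ⇒  t = ln(C₀/C) / k
t = ln(345/71.3) / 0.05291 = 1.577 / 0.05291 ≈ 29.8 hours

29.8 hours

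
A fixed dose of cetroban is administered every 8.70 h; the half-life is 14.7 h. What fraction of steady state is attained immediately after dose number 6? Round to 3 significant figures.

k = ln 2 / 14.7 = 0.04715 h⁻¹
f_n = 1 − e^(−nkτ) = 1 − e^(−6 × 0.04715 × 8.70) = 1 − e^(−2.461) = 1 − 0.08532 ≈ 0.915

0.915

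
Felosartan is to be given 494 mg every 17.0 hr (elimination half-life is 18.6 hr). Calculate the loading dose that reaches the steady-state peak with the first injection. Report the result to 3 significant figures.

1050 mg

k = ln 2 / 18.6 = 0.03727 hr⁻¹
Accumulation ratio R = 1 / (1 − e^(−kτ)) = 1 / (1 − e^(−0.03727×17.0)) = 1 / (1 − 0.5307) = 2.131
Loading dose = maintenance dose × R = 494 × 2.131 ≈ 1050 mg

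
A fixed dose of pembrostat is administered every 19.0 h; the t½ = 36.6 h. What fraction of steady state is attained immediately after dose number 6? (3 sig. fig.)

k = ln 2 / 36.6 = 0.01894 h⁻¹
f_n = 1 − e^(−nkτ) = 1 − e^(−6 × 0.01894 × 19.0) = 1 − e^(−2.159) = 1 − 0.1154 ≈ 0.885

0.885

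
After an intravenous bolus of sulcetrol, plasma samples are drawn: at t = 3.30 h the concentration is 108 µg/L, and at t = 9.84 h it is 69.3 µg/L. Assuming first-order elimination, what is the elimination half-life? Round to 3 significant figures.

10.2 hours

k = ln(C₁/C₂) / (t₂ − t₁) = ln(108/69.3) / (9.84 − 3.30)
  = 0.4437 / 6.540 = 0.06784 h⁻¹
t½ = ln 2 / k = ln 2 / 0.06784 ≈ 10.2 hours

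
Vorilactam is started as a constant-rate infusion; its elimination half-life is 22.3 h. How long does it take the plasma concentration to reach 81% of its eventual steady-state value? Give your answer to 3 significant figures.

k = ln 2 / 22.3 = 0.03108 h⁻¹
f = 1 − e^(−kt)  ⇒  t = −ln(1 − f) / k
t = −ln(1 − 0.81) / 0.03108 = 1.661 / 0.03108 ≈ 53.4 hours

53.4 hours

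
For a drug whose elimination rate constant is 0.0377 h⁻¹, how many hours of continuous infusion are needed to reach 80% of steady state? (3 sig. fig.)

42.7 hours

f = 1 − e^(−kt)  ⇒  t = −ln(1 − f) / k
t = −ln(1 − 0.8) / 0.03770 = 1.609 / 0.03770 ≈ 42.7 hours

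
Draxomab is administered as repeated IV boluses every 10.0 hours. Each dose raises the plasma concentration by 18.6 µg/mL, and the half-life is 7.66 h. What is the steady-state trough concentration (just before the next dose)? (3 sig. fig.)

k = ln 2 / 7.66 = 0.09049 h⁻¹
Fraction remaining after one interval: e^(−kτ) = e^(−0.09049 × 10.0) = 0.4046
R = 1 / (1 − 0.4046) = 1.680
Css,max = 18.6 × 1.680 = 31.24 µg/mL
Css,min = Css,max × e^(−kτ) = 31.24 × 0.4046 ≈ 12.6 µg/mL

12.6 µg/mL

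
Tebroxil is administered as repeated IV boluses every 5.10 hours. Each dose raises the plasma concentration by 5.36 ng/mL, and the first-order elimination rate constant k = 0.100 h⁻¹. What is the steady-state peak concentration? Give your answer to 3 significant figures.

13.4 ng/mL

Fraction remaining after one interval: e^(−kτ) = e^(−0.1000 × 5.10) = 0.6005
R = 1 / (1 − 0.6005) = 2.503
Css,max = 5.36 × 2.503 ≈ 13.4 ng/mL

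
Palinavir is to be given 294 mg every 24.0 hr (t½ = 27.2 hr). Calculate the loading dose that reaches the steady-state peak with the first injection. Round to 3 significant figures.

k = ln 2 / 27.2 = 0.02548 hr⁻¹
Accumulation ratio R = 1 / (1 − e^(−kτ)) = 1 / (1 − e^(−0.02548×24.0)) = 1 / (1 − 0.5425) = 2.186
Loading dose = maintenance dose × R = 294 × 2.186 ≈ 643 mg

643 mg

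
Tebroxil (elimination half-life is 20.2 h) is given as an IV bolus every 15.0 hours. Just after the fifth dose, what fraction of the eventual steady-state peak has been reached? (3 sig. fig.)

0.924

k = ln 2 / 20.2 = 0.03431 h⁻¹
f_n = 1 − e^(−nkτ) = 1 − e^(−5 × 0.03431 × 15.0) = 1 − e^(−2.574) = 1 − 0.07626 ≈ 0.924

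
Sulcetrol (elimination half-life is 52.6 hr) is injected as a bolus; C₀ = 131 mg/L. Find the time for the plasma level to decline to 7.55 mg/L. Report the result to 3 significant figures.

k = ln 2 / 52.6 = 0.01318 hr⁻¹
C(t) = C₀ e^(−kt)  ⇒  t = ln(C₀/C) / k
t = ln(131/7.55) / 0.01318 = 2.854 / 0.01318 ≈ 217 hours

217 hours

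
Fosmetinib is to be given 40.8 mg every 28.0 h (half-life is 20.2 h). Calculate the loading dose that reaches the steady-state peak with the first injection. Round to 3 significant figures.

66.1 mg

k = ln 2 / 20.2 = 0.03431 h⁻¹
Accumulation ratio R = 1 / (1 − e^(−kτ)) = 1 / (1 − e^(−0.03431×28.0)) = 1 / (1 − 0.3826) = 1.620
Loading dose = maintenance dose × R = 40.8 × 1.620 ≈ 66.1 mg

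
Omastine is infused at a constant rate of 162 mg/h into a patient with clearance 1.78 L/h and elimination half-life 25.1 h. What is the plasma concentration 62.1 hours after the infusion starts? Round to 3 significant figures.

Css = rate / CL = 162 / 1.78 = 91.01 mg/L
k = ln 2 / 25.1 = 0.02762 h⁻¹
C(t) = Css (1 − e^(−kt)) = 91.01 × (1 − e^(−1.715)) = 91.01 × 0.8200 ≈ 74.6 mg/L

74.6 mg/L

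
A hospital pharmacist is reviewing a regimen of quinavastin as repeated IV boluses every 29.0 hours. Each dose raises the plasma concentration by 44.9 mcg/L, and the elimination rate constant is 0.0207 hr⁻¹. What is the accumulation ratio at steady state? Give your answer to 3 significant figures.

Fraction remaining after one interval: e^(−kτ) = e^(−0.02070 × 29.0) = 0.5486
R = 1 / (1 − 0.5486) = 1 / 0.4514 ≈ 2.22

2.22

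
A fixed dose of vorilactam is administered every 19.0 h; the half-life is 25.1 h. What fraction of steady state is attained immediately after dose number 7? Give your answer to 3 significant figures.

k = ln 2 / 25.1 = 0.02762 h⁻¹
f_n = 1 − e^(−nkτ) = 1 − e^(−7 × 0.02762 × 19.0) = 1 − e^(−3.673) = 1 − 0.02540 ≈ 0.975

0.975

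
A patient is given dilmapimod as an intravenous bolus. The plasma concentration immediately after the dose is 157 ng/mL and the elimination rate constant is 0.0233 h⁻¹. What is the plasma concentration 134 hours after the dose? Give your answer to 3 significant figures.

C(t) = C₀ e^(−kt) = 157 × e^(−0.02330 × 134) = 157 × e^(−3.122) = 157 × 0.04406 ≈ 6.92 ng/mL

6.92 ng/mL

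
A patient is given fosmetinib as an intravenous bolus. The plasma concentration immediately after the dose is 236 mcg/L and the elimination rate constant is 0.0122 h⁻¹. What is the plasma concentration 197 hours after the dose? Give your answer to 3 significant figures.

21.3 mcg/L

C(t) = C₀ e^(−kt) = 236 × e^(−0.01220 × 197) = 236 × e^(−2.403) = 236 × 0.09041 ≈ 21.3 mcg/L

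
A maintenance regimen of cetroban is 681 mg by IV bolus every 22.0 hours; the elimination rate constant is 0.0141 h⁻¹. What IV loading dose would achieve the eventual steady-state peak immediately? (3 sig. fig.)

2550 mg

Accumulation ratio R = 1 / (1 − e^(−kτ)) = 1 / (1 − e^(−0.01410×22.0)) = 1 / (1 − 0.7333) = 3.750
Loading dose = maintenance dose × R = 681 × 3.750 ≈ 2550 mg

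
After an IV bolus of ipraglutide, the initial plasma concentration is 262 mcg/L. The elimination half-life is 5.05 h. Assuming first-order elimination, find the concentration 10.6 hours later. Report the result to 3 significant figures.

k = ln 2 / 5.05 = 0.1373 h⁻¹
C(t) = C₀ e^(−kt) = 262 × e^(−0.1373 × 10.6) = 262 × e^(−1.455) = 262 × 0.2334 ≈ 61.2 mcg/L

61.2 mcg/L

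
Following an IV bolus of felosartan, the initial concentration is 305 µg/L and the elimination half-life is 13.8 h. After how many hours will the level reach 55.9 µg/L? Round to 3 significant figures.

33.8 hours

k = ln 2 / 13.8 = 0.05023 h⁻¹
C(t) = C₀ e^(−kt)  ⇒  t = ln(C₀/C) / k
t = ln(305/55.9) / 0.05023 = 1.697 / 0.05023 ≈ 33.8 hours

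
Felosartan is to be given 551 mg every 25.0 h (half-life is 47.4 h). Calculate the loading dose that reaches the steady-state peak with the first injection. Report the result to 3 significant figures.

k = ln 2 / 47.4 = 0.01462 h⁻¹
Accumulation ratio R = 1 / (1 − e^(−kτ)) = 1 / (1 − e^(−0.01462×25.0)) = 1 / (1 − 0.6938) = 3.266
Loading dose = maintenance dose × R = 551 × 3.266 ≈ 1800 mg

1800 mg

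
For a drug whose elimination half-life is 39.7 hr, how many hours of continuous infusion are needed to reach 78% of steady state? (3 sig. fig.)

86.7 hours

k = ln 2 / 39.7 = 0.01746 hr⁻¹
f = 1 − e^(−kt)  ⇒  t = −ln(1 − f) / k
t = −ln(1 − 0.78) / 0.01746 = 1.514 / 0.01746 ≈ 86.7 hours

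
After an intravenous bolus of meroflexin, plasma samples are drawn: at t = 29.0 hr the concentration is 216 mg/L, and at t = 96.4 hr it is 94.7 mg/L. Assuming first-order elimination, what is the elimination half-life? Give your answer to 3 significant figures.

56.7 hours

k = ln(C₁/C₂) / (t₂ − t₁) = ln(216/94.7) / (96.4 − 29.0)
  = 0.8246 / 67.40 = 0.01223 hr⁻¹
t½ = ln 2 / k = ln 2 / 0.01223 ≈ 56.7 hours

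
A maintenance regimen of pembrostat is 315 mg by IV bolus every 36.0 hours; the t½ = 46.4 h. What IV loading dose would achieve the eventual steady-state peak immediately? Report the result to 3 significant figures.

k = ln 2 / 46.4 = 0.01494 h⁻¹
Accumulation ratio R = 1 / (1 − e^(−kτ)) = 1 / (1 − e^(−0.01494×36.0)) = 1 / (1 − 0.5840) = 2.404
Loading dose = maintenance dose × R = 315 × 2.404 ≈ 757 mg

757 mg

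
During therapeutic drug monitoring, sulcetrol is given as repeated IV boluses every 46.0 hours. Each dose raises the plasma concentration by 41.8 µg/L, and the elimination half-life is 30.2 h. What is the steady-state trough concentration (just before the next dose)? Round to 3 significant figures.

k = ln 2 / 30.2 = 0.02295 h⁻¹
Fraction remaining after one interval: e^(−kτ) = e^(−0.02295 × 46.0) = 0.3479
R = 1 / (1 − 0.3479) = 1.534
Css,max = 41.8 × 1.534 = 64.10 µg/L
Css,min = Css,max × e^(−kτ) = 64.10 × 0.3479 ≈ 22.3 µg/L

22.3 µg/L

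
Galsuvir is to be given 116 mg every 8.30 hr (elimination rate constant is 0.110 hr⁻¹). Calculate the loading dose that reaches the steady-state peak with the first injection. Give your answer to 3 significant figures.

Accumulation ratio R = 1 / (1 − e^(−kτ)) = 1 / (1 − e^(−0.1100×8.30)) = 1 / (1 − 0.4013) = 1.670
Loading dose = maintenance dose × R = 116 × 1.670 ≈ 194 mg

194 mg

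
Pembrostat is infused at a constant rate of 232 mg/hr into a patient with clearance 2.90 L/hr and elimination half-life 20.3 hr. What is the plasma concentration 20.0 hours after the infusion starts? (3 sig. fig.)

Css = rate / CL = 232 / 2.90 = 80.00 mg/L
k = ln 2 / 20.3 = 0.03415 hr⁻¹
C(t) = Css (1 − e^(−kt)) = 80.00 × (1 − e^(−0.6829)) = 80.00 × 0.4949 ≈ 39.6 mg/L

39.6 mg/L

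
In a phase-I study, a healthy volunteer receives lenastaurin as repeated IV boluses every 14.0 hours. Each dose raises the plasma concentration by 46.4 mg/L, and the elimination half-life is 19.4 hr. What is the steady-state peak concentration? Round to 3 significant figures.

118 mg/L

k = ln 2 / 19.4 = 0.03573 hr⁻¹
Fraction remaining after one interval: e^(−kτ) = e^(−0.03573 × 14.0) = 0.6064
R = 1 / (1 − 0.6064) = 2.541
Css,max = 46.4 × 2.541 ≈ 118 mg/L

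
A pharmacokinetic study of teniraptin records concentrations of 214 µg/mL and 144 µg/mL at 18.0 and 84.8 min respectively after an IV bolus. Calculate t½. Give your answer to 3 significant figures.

117 minutes

k = ln(C₁/C₂) / (t₂ − t₁) = ln(214/144) / (84.8 − 18.0)
  = 0.3962 / 66.80 = 0.005931 min⁻¹
t½ = ln 2 / k = ln 2 / 0.005931 ≈ 117 minutes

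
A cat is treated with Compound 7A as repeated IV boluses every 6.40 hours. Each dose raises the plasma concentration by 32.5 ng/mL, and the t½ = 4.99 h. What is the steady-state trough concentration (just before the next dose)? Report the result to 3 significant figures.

22.7 ng/mL

k = ln 2 / 4.99 = 0.1389 h⁻¹
Fraction remaining after one interval: e^(−kτ) = e^(−0.1389 × 6.40) = 0.4111
R = 1 / (1 − 0.4111) = 1.698
Css,max = 32.5 × 1.698 = 55.18 ng/mL
Css,min = Css,max × e^(−kτ) = 55.18 × 0.4111 ≈ 22.7 ng/mL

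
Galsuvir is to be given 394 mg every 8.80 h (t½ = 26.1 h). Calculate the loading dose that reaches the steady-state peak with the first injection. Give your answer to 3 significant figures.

k = ln 2 / 26.1 = 0.02656 h⁻¹
Accumulation ratio R = 1 / (1 − e^(−kτ)) = 1 / (1 − e^(−0.02656×8.80)) = 1 / (1 − 0.7916) = 4.798
Loading dose = maintenance dose × R = 394 × 4.798 ≈ 1890 mg

1890 mg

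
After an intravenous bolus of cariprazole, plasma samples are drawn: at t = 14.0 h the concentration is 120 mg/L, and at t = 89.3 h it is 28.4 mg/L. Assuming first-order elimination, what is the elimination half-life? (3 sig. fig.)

36.2 hours

k = ln(C₁/C₂) / (t₂ − t₁) = ln(120/28.4) / (89.3 − 14.0)
  = 1.441 / 75.30 = 0.01914 h⁻¹
t½ = ln 2 / k = ln 2 / 0.01914 ≈ 36.2 hours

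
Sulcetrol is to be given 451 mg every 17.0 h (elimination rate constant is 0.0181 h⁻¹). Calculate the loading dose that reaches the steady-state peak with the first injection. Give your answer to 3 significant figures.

1700 mg

Accumulation ratio R = 1 / (1 − e^(−kτ)) = 1 / (1 − e^(−0.01810×17.0)) = 1 / (1 − 0.7351) = 3.776
Loading dose = maintenance dose × R = 451 × 3.776 ≈ 1700 mg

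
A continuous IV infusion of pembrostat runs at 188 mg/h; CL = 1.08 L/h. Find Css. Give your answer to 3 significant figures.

174 µg/mL

Css = infusion rate / CL = 188 / 1.08 ≈ 174 µg/mL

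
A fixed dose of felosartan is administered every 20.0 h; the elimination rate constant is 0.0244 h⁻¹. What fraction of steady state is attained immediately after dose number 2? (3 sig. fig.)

0.623

f_n = 1 − e^(−nkτ) = 1 − e^(−2 × 0.02440 × 20.0) = 1 − e^(−0.9760) = 1 − 0.3768 ≈ 0.623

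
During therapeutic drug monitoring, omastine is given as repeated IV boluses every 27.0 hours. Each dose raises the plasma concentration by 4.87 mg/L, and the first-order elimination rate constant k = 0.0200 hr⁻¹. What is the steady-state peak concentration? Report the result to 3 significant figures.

Fraction remaining after one interval: e^(−kτ) = e^(−0.02000 × 27.0) = 0.5827
R = 1 / (1 − 0.5827) = 2.397
Css,max = 4.87 × 2.397 ≈ 11.7 mg/L

11.7 mg/L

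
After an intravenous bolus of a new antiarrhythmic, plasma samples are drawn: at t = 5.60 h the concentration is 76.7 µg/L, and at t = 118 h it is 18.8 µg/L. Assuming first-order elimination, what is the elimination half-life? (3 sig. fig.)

55.4 hours

k = ln(C₁/C₂) / (t₂ − t₁) = ln(76.7/18.8) / (118 − 5.60)
  = 1.406 / 112.4 = 0.01251 h⁻¹
t½ = ln 2 / k = ln 2 / 0.01251 ≈ 55.4 hours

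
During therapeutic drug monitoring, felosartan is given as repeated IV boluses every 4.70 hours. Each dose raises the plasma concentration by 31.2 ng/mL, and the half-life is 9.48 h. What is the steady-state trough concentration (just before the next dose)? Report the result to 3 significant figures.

76.1 ng/mL

k = ln 2 / 9.48 = 0.07312 h⁻¹
Fraction remaining after one interval: e^(−kτ) = e^(−0.07312 × 4.70) = 0.7092
R = 1 / (1 − 0.7092) = 3.439
Css,max = 31.2 × 3.439 = 107.3 ng/mL
Css,min = Css,max × e^(−kτ) = 107.3 × 0.7092 ≈ 76.1 ng/mL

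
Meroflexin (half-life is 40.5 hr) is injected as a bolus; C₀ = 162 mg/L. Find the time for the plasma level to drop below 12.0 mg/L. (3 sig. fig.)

k = ln 2 / 40.5 = 0.01711 hr⁻¹
C(t) = C₀ e^(−kt)  ⇒  t = ln(C₀/C) / k
t = ln(162/12.0) / 0.01711 = 2.603 / 0.01711 ≈ 152 hours

152 hours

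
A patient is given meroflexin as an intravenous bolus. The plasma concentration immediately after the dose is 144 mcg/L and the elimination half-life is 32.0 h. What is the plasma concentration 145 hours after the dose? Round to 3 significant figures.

k = ln 2 / 32.0 = 0.02166 h⁻¹
145 h is 4.531 half-lives, so C = 144 × (1/2)^4.531 = 144 × 0.04325 ≈ 6.23 mcg/L

6.23 mcg/L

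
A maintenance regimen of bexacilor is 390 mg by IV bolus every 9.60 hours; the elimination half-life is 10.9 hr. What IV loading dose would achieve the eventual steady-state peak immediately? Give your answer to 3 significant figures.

k = ln 2 / 10.9 = 0.06359 hr⁻¹
Accumulation ratio R = 1 / (1 − e^(−kτ)) = 1 / (1 − e^(−0.06359×9.60)) = 1 / (1 − 0.5431) = 2.189
Loading dose = maintenance dose × R = 390 × 2.189 ≈ 854 mg

854 mg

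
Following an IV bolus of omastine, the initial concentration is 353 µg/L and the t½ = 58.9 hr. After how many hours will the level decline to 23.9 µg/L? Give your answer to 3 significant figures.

k = ln 2 / 58.9 = 0.01177 hr⁻¹
C(t) = C₀ e^(−kt)  ⇒  t = ln(C₀/C) / k
t = ln(353/23.9) / 0.01177 = 2.693 / 0.01177 ≈ 229 hours

229 hours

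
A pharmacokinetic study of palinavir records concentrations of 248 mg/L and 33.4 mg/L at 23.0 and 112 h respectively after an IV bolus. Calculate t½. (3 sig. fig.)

30.8 hours

k = ln(C₁/C₂) / (t₂ − t₁) = ln(248/33.4) / (112 − 23.0)
  = 2.005 / 89.00 = 0.02253 h⁻¹
t½ = ln 2 / k = ln 2 / 0.02253 ≈ 30.8 hours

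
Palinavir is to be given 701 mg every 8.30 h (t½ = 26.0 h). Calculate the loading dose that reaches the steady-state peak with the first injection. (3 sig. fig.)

3530 mg

k = ln 2 / 26.0 = 0.02666 h⁻¹
Accumulation ratio R = 1 / (1 − e^(−kτ)) = 1 / (1 − e^(−0.02666×8.30)) = 1 / (1 − 0.8015) = 5.038
Loading dose = maintenance dose × R = 701 × 5.038 ≈ 3530 mg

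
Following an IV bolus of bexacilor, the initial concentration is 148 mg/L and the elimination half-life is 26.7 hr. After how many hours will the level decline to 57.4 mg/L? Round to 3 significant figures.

k = ln 2 / 26.7 = 0.02596 hr⁻¹
C(t) = C₀ e^(−kt)  ⇒  t = ln(C₀/C) / k
t = ln(148/57.4) / 0.02596 = 0.9472 / 0.02596 ≈ 36.5 hours

36.5 hours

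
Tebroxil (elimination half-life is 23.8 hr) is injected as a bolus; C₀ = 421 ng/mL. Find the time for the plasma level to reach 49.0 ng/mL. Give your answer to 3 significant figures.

73.9 hours

k = ln 2 / 23.8 = 0.02912 hr⁻¹
C(t) = C₀ e^(−kt)  ⇒  t = ln(C₀/C) / k
t = ln(421/49.0) / 0.02912 = 2.151 / 0.02912 ≈ 73.9 hours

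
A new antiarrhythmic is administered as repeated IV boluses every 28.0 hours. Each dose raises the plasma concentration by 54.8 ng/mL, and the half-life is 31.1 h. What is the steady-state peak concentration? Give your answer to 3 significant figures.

k = ln 2 / 31.1 = 0.02229 h⁻¹
Fraction remaining after one interval: e^(−kτ) = e^(−0.02229 × 28.0) = 0.5358
R = 1 / (1 − 0.5358) = 2.154
Css,max = 54.8 × 2.154 ≈ 118 ng/mL

118 ng/mL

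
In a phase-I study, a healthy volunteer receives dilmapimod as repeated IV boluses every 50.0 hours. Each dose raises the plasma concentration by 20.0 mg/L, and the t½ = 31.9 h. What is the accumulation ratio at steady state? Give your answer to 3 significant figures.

1.51

k = ln 2 / 31.9 = 0.02173 h⁻¹
Fraction remaining after one interval: e^(−kτ) = e^(−0.02173 × 50.0) = 0.3374
R = 1 / (1 − 0.3374) = 1 / 0.6626 ≈ 1.51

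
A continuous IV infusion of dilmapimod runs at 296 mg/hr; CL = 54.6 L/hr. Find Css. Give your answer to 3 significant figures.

5.42 µg/mL

Css = infusion rate / CL = 296 / 54.6 ≈ 5.42 µg/mL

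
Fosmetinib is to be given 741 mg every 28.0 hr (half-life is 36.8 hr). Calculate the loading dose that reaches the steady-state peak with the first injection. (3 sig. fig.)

1810 mg

k = ln 2 / 36.8 = 0.01884 hr⁻¹
Accumulation ratio R = 1 / (1 − e^(−kτ)) = 1 / (1 − e^(−0.01884×28.0)) = 1 / (1 − 0.5901) = 2.440
Loading dose = maintenance dose × R = 741 × 2.440 ≈ 1810 mg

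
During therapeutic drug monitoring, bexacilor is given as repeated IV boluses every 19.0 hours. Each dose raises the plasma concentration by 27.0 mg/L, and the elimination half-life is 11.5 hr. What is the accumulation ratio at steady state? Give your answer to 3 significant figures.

1.47

k = ln 2 / 11.5 = 0.06027 hr⁻¹
Fraction remaining after one interval: e^(−kτ) = e^(−0.06027 × 19.0) = 0.3182
R = 1 / (1 − 0.3182) = 1 / 0.6818 ≈ 1.47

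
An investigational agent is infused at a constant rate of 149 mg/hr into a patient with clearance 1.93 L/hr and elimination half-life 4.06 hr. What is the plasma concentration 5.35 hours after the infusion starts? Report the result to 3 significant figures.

46.2 mg/L

Css = rate / CL = 149 / 1.93 = 77.20 mg/L
k = ln 2 / 4.06 = 0.1707 hr⁻¹
C(t) = Css (1 − e^(−kt)) = 77.20 × (1 − e^(−0.9134)) = 77.20 × 0.5988 ≈ 46.2 mg/L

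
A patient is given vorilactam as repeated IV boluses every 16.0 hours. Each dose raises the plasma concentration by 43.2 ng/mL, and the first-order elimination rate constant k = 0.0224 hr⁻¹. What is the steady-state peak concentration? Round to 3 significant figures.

Fraction remaining after one interval: e^(−kτ) = e^(−0.02240 × 16.0) = 0.6988
R = 1 / (1 − 0.6988) = 3.320
Css,max = 43.2 × 3.320 ≈ 143 ng/mL

143 ng/mL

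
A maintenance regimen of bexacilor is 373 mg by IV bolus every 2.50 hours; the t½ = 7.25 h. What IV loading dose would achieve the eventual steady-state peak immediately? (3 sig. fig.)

k = ln 2 / 7.25 = 0.09561 h⁻¹
Accumulation ratio R = 1 / (1 − e^(−kτ)) = 1 / (1 − e^(−0.09561×2.50)) = 1 / (1 − 0.7874) = 4.704
Loading dose = maintenance dose × R = 373 × 4.704 ≈ 1750 mg

1750 mg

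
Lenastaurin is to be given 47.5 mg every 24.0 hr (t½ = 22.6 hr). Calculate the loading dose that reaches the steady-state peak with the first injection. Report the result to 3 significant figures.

k = ln 2 / 22.6 = 0.03067 hr⁻¹
Accumulation ratio R = 1 / (1 − e^(−kτ)) = 1 / (1 − e^(−0.03067×24.0)) = 1 / (1 − 0.4790) = 1.919
Loading dose = maintenance dose × R = 47.5 × 1.919 ≈ 91.2 mg

91.2 mg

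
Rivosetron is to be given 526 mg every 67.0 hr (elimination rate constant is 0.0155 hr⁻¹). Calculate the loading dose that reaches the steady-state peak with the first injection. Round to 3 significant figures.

814 mg

Accumulation ratio R = 1 / (1 − e^(−kτ)) = 1 / (1 − e^(−0.01550×67.0)) = 1 / (1 − 0.3540) = 1.548
Loading dose = maintenance dose × R = 526 × 1.548 ≈ 814 mg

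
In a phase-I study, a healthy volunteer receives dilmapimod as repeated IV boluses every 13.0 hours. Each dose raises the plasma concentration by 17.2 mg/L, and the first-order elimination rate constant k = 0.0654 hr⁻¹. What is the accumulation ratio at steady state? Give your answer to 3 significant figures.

Fraction remaining after one interval: e^(−kτ) = e^(−0.06540 × 13.0) = 0.4273
R = 1 / (1 − 0.4273) = 1 / 0.5727 ≈ 1.75

1.75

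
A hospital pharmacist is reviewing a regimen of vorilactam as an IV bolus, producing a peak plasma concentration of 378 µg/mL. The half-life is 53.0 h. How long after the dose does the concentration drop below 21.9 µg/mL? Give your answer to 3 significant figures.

218 hours

k = ln 2 / 53.0 = 0.01308 h⁻¹
C(t) = C₀ e^(−kt)  ⇒  t = ln(C₀/C) / k
t = ln(378/21.9) / 0.01308 = 2.848 / 0.01308 ≈ 218 hours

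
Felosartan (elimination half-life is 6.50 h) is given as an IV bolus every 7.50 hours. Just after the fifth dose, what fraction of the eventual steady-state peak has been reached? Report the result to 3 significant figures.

0.982

k = ln 2 / 6.50 = 0.1066 h⁻¹
f_n = 1 − e^(−nkτ) = 1 − e^(−5 × 0.1066 × 7.50) = 1 − e^(−3.999) = 1 − 0.01834 ≈ 0.982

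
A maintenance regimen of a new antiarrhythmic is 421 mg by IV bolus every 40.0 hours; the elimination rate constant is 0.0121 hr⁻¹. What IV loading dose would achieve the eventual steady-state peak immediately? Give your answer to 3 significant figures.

Accumulation ratio R = 1 / (1 − e^(−kτ)) = 1 / (1 − e^(−0.01210×40.0)) = 1 / (1 − 0.6163) = 2.606
Loading dose = maintenance dose × R = 421 × 2.606 ≈ 1100 mg

1100 mg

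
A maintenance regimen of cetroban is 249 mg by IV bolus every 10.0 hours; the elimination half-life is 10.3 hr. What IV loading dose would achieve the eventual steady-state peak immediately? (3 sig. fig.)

k = ln 2 / 10.3 = 0.06730 hr⁻¹
Accumulation ratio R = 1 / (1 − e^(−kτ)) = 1 / (1 − e^(−0.06730×10.0)) = 1 / (1 − 0.5102) = 2.042
Loading dose = maintenance dose × R = 249 × 2.042 ≈ 508 mg

508 mg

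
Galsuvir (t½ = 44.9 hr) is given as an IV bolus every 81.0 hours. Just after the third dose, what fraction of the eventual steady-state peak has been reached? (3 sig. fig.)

k = ln 2 / 44.9 = 0.01544 hr⁻¹
f_n = 1 − e^(−nkτ) = 1 − e^(−3 × 0.01544 × 81.0) = 1 − e^(−3.751) = 1 − 0.02349 ≈ 0.977

0.977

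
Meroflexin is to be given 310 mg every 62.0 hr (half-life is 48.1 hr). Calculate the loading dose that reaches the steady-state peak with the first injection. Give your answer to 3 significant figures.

525 mg

k = ln 2 / 48.1 = 0.01441 hr⁻¹
Accumulation ratio R = 1 / (1 − e^(−kτ)) = 1 / (1 − e^(−0.01441×62.0)) = 1 / (1 − 0.4092) = 1.693
Loading dose = maintenance dose × R = 310 × 1.693 ≈ 525 mg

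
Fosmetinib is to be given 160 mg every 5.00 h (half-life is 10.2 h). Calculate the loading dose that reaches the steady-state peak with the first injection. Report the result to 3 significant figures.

k = ln 2 / 10.2 = 0.06796 h⁻¹
Accumulation ratio R = 1 / (1 − e^(−kτ)) = 1 / (1 − e^(−0.06796×5.00)) = 1 / (1 − 0.7119) = 3.471
Loading dose = maintenance dose × R = 160 × 3.471 ≈ 555 mg

555 mg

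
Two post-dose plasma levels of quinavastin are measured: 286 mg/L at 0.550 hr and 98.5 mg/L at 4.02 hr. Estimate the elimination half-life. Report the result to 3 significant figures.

k = ln(C₁/C₂) / (t₂ − t₁) = ln(286/98.5) / (4.02 − 0.550)
  = 1.066 / 3.470 = 0.3072 hr⁻¹
t½ = ln 2 / k = ln 2 / 0.3072 ≈ 2.26 hours

2.26 hours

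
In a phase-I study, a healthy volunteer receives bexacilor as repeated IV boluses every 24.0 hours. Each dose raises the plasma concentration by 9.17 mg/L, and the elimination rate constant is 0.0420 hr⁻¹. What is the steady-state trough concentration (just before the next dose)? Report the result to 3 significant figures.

Fraction remaining after one interval: e^(−kτ) = e^(−0.04200 × 24.0) = 0.3649
R = 1 / (1 − 0.3649) = 1.575
Css,max = 9.17 × 1.575 = 14.44 mg/L
Css,min = Css,max × e^(−kτ) = 14.44 × 0.3649 ≈ 5.27 mg/L

5.27 mg/L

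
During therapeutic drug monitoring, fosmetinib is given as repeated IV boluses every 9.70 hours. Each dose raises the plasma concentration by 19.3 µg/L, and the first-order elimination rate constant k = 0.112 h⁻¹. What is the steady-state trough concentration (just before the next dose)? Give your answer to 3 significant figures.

9.83 µg/L

Fraction remaining after one interval: e^(−kτ) = e^(−0.1120 × 9.70) = 0.3374
R = 1 / (1 − 0.3374) = 1.509
Css,max = 19.3 × 1.509 = 29.13 µg/L
Css,min = Css,max × e^(−kτ) = 29.13 × 0.3374 ≈ 9.83 µg/L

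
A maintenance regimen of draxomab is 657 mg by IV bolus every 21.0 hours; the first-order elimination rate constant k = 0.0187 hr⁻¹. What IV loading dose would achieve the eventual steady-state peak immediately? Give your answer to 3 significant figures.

Accumulation ratio R = 1 / (1 − e^(−kτ)) = 1 / (1 − e^(−0.01870×21.0)) = 1 / (1 − 0.6752) = 3.079
Loading dose = maintenance dose × R = 657 × 3.079 ≈ 2020 mg

2020 mg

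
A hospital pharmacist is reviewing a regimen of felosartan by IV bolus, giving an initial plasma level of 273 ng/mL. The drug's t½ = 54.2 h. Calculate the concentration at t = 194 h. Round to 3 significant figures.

k = ln 2 / 54.2 = 0.01279 h⁻¹
C(t) = C₀ e^(−kt) = 273 × e^(−0.01279 × 194) = 273 × e^(−2.481) = 273 × 0.08366 ≈ 22.8 ng/mL

22.8 ng/mL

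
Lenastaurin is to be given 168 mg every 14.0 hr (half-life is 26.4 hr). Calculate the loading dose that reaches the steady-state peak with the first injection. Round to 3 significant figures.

546 mg

k = ln 2 / 26.4 = 0.02626 hr⁻¹
Accumulation ratio R = 1 / (1 − e^(−kτ)) = 1 / (1 − e^(−0.02626×14.0)) = 1 / (1 − 0.6924) = 3.251
Loading dose = maintenance dose × R = 168 × 3.251 ≈ 546 mg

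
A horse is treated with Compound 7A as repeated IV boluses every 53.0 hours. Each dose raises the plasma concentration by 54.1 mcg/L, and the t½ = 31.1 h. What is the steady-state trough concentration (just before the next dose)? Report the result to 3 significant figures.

24.0 mcg/L

k = ln 2 / 31.1 = 0.02229 h⁻¹
Fraction remaining after one interval: e^(−kτ) = e^(−0.02229 × 53.0) = 0.3069
R = 1 / (1 − 0.3069) = 1.443
Css,max = 54.1 × 1.443 = 78.05 mcg/L
Css,min = Css,max × e^(−kτ) = 78.05 × 0.3069 ≈ 24.0 mcg/L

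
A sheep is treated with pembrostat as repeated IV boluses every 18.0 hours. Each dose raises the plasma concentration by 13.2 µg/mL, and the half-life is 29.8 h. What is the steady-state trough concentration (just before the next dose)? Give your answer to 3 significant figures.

25.4 µg/mL

k = ln 2 / 29.8 = 0.02326 h⁻¹
Fraction remaining after one interval: e^(−kτ) = e^(−0.02326 × 18.0) = 0.6579
R = 1 / (1 − 0.6579) = 2.923
Css,max = 13.2 × 2.923 = 38.59 µg/mL
Css,min = Css,max × e^(−kτ) = 38.59 × 0.6579 ≈ 25.4 µg/mL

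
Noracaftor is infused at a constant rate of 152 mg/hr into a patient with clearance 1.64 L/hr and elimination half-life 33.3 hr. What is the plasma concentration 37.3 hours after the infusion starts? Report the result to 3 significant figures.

Css = rate / CL = 152 / 1.64 = 92.68 mg/L
k = ln 2 / 33.3 = 0.02082 hr⁻¹
C(t) = Css (1 − e^(−kt)) = 92.68 × (1 − e^(−0.7764)) = 92.68 × 0.5399 ≈ 50.0 mg/L

50.0 mg/L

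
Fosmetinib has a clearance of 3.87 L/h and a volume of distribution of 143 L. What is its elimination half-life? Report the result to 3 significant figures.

25.6 hours

k = CL / V = 3.87 / 143 = 0.02706 h⁻¹
t½ = ln 2 / k = ln 2 / 0.02706 ≈ 25.6 hours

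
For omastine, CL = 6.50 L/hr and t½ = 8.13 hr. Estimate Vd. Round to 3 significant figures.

76.2 L

k = ln 2 / t½ = ln 2 / 8.13 = 0.08526 hr⁻¹
V = CL / k = 6.50 / 0.08526 ≈ 76.2 L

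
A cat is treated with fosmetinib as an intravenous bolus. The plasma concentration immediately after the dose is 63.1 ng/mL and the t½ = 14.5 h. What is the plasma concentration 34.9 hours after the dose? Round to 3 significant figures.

11.9 ng/mL

k = ln 2 / 14.5 = 0.04780 h⁻¹
34.9 h is 2.407 half-lives, so C = 63.1 × (1/2)^2.407 = 63.1 × 0.1886 ≈ 11.9 ng/mL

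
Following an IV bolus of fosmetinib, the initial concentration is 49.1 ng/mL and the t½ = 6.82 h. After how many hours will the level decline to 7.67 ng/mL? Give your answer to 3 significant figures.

k = ln 2 / 6.82 = 0.1016 h⁻¹
C(t) = C₀ e^(−kt)  ⇒  t = ln(C₀/C) / k
t = ln(49.1/7.67) / 0.1016 = 1.857 / 0.1016 ≈ 18.3 hours

18.3 hours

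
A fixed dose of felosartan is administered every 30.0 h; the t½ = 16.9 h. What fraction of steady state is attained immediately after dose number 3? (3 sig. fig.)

0.975

k = ln 2 / 16.9 = 0.04101 h⁻¹
f_n = 1 − e^(−nkτ) = 1 − e^(−3 × 0.04101 × 30.0) = 1 − e^(−3.691) = 1 − 0.02494 ≈ 0.975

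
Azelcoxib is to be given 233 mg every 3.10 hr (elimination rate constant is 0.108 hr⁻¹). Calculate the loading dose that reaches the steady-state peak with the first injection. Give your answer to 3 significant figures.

819 mg

Accumulation ratio R = 1 / (1 − e^(−kτ)) = 1 / (1 − e^(−0.1080×3.10)) = 1 / (1 − 0.7155) = 3.515
Loading dose = maintenance dose × R = 233 × 3.515 ≈ 819 mg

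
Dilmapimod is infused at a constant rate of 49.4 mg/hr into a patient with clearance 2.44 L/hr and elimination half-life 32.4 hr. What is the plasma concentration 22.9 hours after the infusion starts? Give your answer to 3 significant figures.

Css = rate / CL = 49.4 / 2.44 = 20.25 mg/L
k = ln 2 / 32.4 = 0.02139 hr⁻¹
C(t) = Css (1 − e^(−kt)) = 20.25 × (1 − e^(−0.4899)) = 20.25 × 0.3873 ≈ 7.84 mg/L

7.84 mg/L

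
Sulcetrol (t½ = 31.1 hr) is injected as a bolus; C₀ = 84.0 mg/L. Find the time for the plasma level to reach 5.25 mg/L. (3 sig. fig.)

124 hours

k = ln 2 / 31.1 = 0.02229 hr⁻¹
C(t) = C₀ e^(−kt)  ⇒  t = ln(C₀/C) / k
t = ln(84.0/5.25) / 0.02229 = 2.773 / 0.02229 ≈ 124 hours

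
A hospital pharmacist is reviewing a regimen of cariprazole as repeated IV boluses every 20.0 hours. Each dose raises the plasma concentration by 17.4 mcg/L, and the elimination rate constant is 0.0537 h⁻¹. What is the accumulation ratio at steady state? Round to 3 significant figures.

Fraction remaining after one interval: e^(−kτ) = e^(−0.05370 × 20.0) = 0.3416
R = 1 / (1 − 0.3416) = 1 / 0.6584 ≈ 1.52

1.52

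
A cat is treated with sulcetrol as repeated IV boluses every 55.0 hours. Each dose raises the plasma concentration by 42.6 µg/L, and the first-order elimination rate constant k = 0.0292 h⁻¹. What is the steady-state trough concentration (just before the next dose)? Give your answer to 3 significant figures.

Fraction remaining after one interval: e^(−kτ) = e^(−0.02920 × 55.0) = 0.2007
R = 1 / (1 − 0.2007) = 1.251
Css,max = 42.6 × 1.251 = 53.30 µg/L
Css,min = Css,max × e^(−kτ) = 53.30 × 0.2007 ≈ 10.7 µg/L

10.7 µg/L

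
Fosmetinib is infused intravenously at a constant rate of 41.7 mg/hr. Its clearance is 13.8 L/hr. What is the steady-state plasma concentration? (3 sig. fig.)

3.02 µg/mL

Css = infusion rate / CL = 41.7 / 13.8 ≈ 3.02 µg/mL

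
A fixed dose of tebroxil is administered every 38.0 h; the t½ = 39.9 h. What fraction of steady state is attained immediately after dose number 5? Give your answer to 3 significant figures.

0.963

k = ln 2 / 39.9 = 0.01737 h⁻¹
f_n = 1 − e^(−nkτ) = 1 − e^(−5 × 0.01737 × 38.0) = 1 − e^(−3.301) = 1 − 0.03686 ≈ 0.963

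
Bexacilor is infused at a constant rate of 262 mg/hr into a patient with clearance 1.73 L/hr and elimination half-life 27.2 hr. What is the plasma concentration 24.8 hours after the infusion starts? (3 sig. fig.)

Css = rate / CL = 262 / 1.73 = 151.4 µg/mL
k = ln 2 / 27.2 = 0.02548 hr⁻¹
C(t) = Css (1 − e^(−kt)) = 151.4 × (1 − e^(−0.6320)) = 151.4 × 0.4685 ≈ 70.9 µg/mL

70.9 µg/mL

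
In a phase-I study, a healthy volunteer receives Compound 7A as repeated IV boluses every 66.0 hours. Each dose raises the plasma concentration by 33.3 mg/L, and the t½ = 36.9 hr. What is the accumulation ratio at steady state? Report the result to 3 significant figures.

k = ln 2 / 36.9 = 0.01878 hr⁻¹
Fraction remaining after one interval: e^(−kτ) = e^(−0.01878 × 66.0) = 0.2894
R = 1 / (1 − 0.2894) = 1 / 0.7106 ≈ 1.41

1.41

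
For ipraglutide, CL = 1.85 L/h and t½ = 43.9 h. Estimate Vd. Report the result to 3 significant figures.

117 L

k = ln 2 / t½ = ln 2 / 43.9 = 0.01579 h⁻¹
V = CL / k = 1.85 / 0.01579 ≈ 117 L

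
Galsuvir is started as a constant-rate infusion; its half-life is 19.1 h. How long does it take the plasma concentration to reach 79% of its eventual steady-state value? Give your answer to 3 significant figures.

43.0 hours

k = ln 2 / 19.1 = 0.03629 h⁻¹
f = 1 − e^(−kt)  ⇒  t = −ln(1 − f) / k
t = −ln(1 − 0.79) / 0.03629 = 1.561 / 0.03629 ≈ 43.0 hours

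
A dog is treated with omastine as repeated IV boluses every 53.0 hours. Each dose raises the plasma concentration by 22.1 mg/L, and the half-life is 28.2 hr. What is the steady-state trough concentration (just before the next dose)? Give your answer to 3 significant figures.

k = ln 2 / 28.2 = 0.02458 hr⁻¹
Fraction remaining after one interval: e^(−kτ) = e^(−0.02458 × 53.0) = 0.2718
R = 1 / (1 − 0.2718) = 1.373
Css,max = 22.1 × 1.373 = 30.35 mg/L
Css,min = Css,max × e^(−kτ) = 30.35 × 0.2718 ≈ 8.25 mg/L

8.25 mg/L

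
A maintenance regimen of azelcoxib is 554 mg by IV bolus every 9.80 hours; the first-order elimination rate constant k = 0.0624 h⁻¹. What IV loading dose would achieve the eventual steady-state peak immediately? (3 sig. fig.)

Accumulation ratio R = 1 / (1 − e^(−kτ)) = 1 / (1 − e^(−0.06240×9.80)) = 1 / (1 − 0.5425) = 2.186
Loading dose = maintenance dose × R = 554 × 2.186 ≈ 1210 mg

1210 mg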